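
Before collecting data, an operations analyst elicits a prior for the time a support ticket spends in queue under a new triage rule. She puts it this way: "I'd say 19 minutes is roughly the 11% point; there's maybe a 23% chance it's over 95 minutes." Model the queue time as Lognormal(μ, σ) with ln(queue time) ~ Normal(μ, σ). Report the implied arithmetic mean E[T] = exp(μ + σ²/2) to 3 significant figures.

If T ~ Lognormal(μ,σ) then ln T ~ Normal(μ,σ), so the p-quantile of ln T is μ + z_p·σ.
ln(19) = 2.944 and ln(95) = 4.554; z_{0.11} = -1.227, z_{0.77} = 0.7388.
σ = (4.554 − 2.944)/(0.7388 − (-1.227)) = 0.819.
μ = 2.944 − (-1.227)·0.819 = 3.949.
E[T] = exp(μ + σ²/2) = exp(3.949 + 0.3353) = 72.5 minutes.

E[T] ≈ 72.5 minutes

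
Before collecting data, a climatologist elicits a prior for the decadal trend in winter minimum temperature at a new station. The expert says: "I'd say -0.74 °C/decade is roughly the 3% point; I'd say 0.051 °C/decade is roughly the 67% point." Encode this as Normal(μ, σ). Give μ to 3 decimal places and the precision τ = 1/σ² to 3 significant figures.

For Normal(μ,σ), the p-quantile is μ + z_p·σ. Here z_{0.03} = -1.881, z_{0.67} = 0.4399.
So -0.74 = μ − 1.881σ and 0.051 = μ + 0.4399σ.
Subtracting: σ = (0.051 − -0.74)/(0.4399 − (-1.881)) = 0.341.
Then μ = -0.74 − (-1.881)·0.341 = -0.099.
Precision τ = 1/σ² = 1/0.3408² = 8.61.

μ = -0.099, τ = 8.61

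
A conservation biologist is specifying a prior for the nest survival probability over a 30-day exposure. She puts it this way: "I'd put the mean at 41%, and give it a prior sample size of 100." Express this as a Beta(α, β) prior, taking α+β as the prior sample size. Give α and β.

α = 41, β = 59

Under the effective-sample-size interpretation, Beta(α, β) has prior mean α/(α+β) and prior sample size α+β.
So α+β = 100 and α/(α+β) = 0.41, giving α = 0.41·100 = 41 and β = 100 − 41 = 59.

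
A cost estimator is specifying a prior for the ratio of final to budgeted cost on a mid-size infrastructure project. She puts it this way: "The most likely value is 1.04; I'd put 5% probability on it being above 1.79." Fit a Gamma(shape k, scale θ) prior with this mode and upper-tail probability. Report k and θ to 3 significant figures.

k ≈ 10.5, θ ≈ 0.11

Gamma(k,θ) with k>1 has mode (k−1)θ, so θ = 1.04/(k−1).
Need P(X < 1.79) = 0.95 with θ tied to k this way. Start at k = 2, θ = 1.04: P(X<1.79) ≈ 0.513.
Too low — raise k to concentrate. Iterating converges to k ≈ 10.5.
Then θ = 1.04/(10.5−1) ≈ 0.11.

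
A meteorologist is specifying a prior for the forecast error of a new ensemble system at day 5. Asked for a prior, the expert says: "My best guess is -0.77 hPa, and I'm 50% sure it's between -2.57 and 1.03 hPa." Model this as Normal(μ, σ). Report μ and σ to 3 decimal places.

μ = -0.770, σ = 2.669

A symmetric 50% interval runs μ ± z·σ with z = 0.6745.
Half-width = 1.8, so σ = 1.8/0.6745 = 2.669.
μ is the stated best guess, -0.770.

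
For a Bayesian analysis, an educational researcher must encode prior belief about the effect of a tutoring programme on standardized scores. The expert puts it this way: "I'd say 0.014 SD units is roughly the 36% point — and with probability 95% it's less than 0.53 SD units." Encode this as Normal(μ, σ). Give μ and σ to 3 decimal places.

The p-quantile of Normal(μ,σ) is μ + z_p·σ, with z_{0.36} = -0.3585 and z_{0.95} = 1.645.
Eliminate σ: μ = (z₂·x₁ − z₁·x₂)/(z₂ − z₁) = (1.645·0.014 − (-0.3585)·0.53)/2.003 = 0.106.
Then σ = (x₂ − x₁)/(z₂ − z₁) = (0.53 − 0.014)/2.003 = 0.258.

μ = 0.106, σ = 0.258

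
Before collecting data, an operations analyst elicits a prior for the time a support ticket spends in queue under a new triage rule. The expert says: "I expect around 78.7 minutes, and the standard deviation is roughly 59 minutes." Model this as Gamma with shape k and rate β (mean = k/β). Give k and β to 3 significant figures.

For Gamma(k, rate β): mean = k/β, variance = k/β², so CV = 1/√k.
CV = SD/mean = 59/78.7 = 0.7497, hence k = 1/CV² = 1.78.
Then β = k/mean = 1.78/78.7 = 0.0226.

k ≈ 1.78, β ≈ 0.0226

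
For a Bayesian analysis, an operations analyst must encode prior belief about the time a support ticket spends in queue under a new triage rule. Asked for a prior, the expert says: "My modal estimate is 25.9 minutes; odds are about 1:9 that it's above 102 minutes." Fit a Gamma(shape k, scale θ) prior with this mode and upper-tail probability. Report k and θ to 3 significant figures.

Gamma(k,θ) with k>1 has mode (k−1)θ, so θ = 25.9/(k−1).
Need P(X < 102) = 0.9 with θ tied to k this way. Start at k = 2, θ = 25.9: P(X<102) ≈ 0.904.
Too high — lower k to spread out. Iterating converges to k ≈ 1.98.
Then θ = 25.9/(1.98−1) ≈ 26.4.

k ≈ 1.98, θ ≈ 26.4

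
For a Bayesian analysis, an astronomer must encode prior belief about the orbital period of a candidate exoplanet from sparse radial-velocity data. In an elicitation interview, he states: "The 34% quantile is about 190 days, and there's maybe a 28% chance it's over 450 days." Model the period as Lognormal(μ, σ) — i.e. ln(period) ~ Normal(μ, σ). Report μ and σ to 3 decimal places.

μ ≈ 5.604, σ ≈ 0.866

If T ~ Lognormal(μ,σ) then ln T ~ Normal(μ,σ), so the p-quantile of ln T is μ + z_p·σ.
ln(190) = 5.247 and ln(450) = 6.109; z_{0.34} = -0.4125, z_{0.72} = 0.5828.
σ = (6.109 − 5.247)/(0.5828 − (-0.4125)) = 0.866.
μ = 5.247 − (-0.4125)·0.866 = 5.604.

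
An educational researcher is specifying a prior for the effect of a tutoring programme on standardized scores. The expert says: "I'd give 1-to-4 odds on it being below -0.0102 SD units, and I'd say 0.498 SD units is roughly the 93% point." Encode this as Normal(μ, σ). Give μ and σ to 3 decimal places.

For Normal(μ,σ), the p-quantile is μ + z_p·σ. Here z_{0.2} = -0.8416, z_{0.93} = 1.476.
So -0.0102 = μ − 0.8416σ and 0.498 = μ + 1.476σ.
Subtracting: σ = (0.498 − -0.0102)/(1.476 − (-0.8416)) = 0.219.
Then μ = -0.0102 − (-0.8416)·0.219 = 0.174.

μ = 0.174, σ = 0.219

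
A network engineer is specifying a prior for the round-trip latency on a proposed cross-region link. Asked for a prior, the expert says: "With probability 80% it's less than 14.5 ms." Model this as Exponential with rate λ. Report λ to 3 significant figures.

λ ≈ 0.111

P(T < 14.5) = 1 − e^(−λ·14.5) = 0.8, so λ = −ln(1−0.8)/14.5 = −ln(0.2)/14.5 = 0.111.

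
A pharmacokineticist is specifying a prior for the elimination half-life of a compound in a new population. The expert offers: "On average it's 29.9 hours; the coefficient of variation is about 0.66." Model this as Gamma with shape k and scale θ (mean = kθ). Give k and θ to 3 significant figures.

k ≈ 2.3, θ ≈ 13

For Gamma(k, scale θ): mean = kθ, variance = kθ², so CV = 1/√k.
CV = 0.66, hence k = 1/CV² = 2.3.
Then θ = mean/k = 29.9/2.3 = 13.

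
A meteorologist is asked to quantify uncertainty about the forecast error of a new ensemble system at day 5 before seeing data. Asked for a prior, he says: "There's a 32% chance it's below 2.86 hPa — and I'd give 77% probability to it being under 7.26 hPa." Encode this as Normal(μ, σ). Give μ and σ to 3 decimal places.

μ = 4.566, σ = 3.647

The p-quantile of Normal(μ,σ) is μ + z_p·σ, with z_{0.32} = -0.4677 and z_{0.77} = 0.7388.
Eliminate σ: μ = (z₂·x₁ − z₁·x₂)/(z₂ − z₁) = (0.7388·2.86 − (-0.4677)·7.26)/1.207 = 4.566.
Then σ = (x₂ − x₁)/(z₂ − z₁) = (7.26 − 2.86)/1.207 = 3.647.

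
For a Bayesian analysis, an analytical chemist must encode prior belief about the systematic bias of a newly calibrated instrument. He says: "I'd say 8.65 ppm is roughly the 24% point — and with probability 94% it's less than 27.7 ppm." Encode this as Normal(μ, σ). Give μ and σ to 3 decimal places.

For Normal(μ,σ), the p-quantile is μ + z_p·σ. Here z_{0.24} = -0.7063, z_{0.94} = 1.555.
So 8.65 = μ − 0.7063σ and 27.7 = μ + 1.555σ.
Subtracting: σ = (27.7 − 8.65)/(1.555 − (-0.7063)) = 8.425.
Then μ = 8.65 − (-0.7063)·8.425 = 14.601.

μ = 14.601, σ = 8.425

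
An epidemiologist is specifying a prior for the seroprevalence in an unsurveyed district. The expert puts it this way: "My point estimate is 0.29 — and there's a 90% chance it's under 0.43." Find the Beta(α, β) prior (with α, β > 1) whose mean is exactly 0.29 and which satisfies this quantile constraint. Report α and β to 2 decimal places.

α ≈ 5.23, β ≈ 12.81

With mean 0.29 fixed, write α = 0.29s, β = 0.71s where s = α+β.
Need P(θ < 0.43) = 0.9 under Beta(0.29s, 0.71s). Normal approximation: (q−m)/√(m(1−m)/s) ≈ z_{0.9} = 1.28, so s ≈ 0.29·0.71·(1.28)²/(0.43−0.29)² = 17.3.
At s = 17.3: P(θ<0.43) ≈ 0.895. Adjusting to match 0.9 gives s ≈ 18.05.
So α = 0.29·18.05 ≈ 5.23, β = 0.71·18.05 ≈ 12.81.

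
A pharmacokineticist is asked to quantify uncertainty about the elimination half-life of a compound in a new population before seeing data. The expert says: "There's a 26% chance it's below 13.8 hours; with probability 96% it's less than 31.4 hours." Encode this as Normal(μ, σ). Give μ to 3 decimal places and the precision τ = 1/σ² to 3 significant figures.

μ = 18.530, τ = 0.0185

For Normal(μ,σ), the p-quantile is μ + z_p·σ. Here z_{0.26} = -0.6433, z_{0.96} = 1.751.
So 13.8 = μ − 0.6433σ and 31.4 = μ + 1.751σ.
Subtracting: σ = (31.4 − 13.8)/(1.751 − (-0.6433)) = 7.352.
Then μ = 13.8 − (-0.6433)·7.352 = 18.530.
Precision τ = 1/σ² = 1/7.352² = 0.0185.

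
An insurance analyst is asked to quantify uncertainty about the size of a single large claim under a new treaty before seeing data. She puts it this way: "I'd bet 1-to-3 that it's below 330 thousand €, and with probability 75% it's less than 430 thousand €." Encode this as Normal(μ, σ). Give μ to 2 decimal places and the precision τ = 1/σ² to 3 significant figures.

For Normal(μ,σ), the p-quantile is μ + z_p·σ. Here z_{0.25} = -0.6745, z_{0.75} = 0.6745.
So 330 = μ − 0.6745σ and 430 = μ + 0.6745σ.
Subtracting: σ = (430 − 330)/(0.6745 − (-0.6745)) = 74.13.
Then μ = 330 − (-0.6745)·74.13 = 380.00.
Precision τ = 1/σ² = 1/74.13² = 0.000182.

μ = 380.00, τ = 0.000182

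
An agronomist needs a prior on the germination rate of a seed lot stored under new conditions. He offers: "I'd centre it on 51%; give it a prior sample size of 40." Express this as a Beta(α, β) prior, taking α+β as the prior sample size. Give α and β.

α = 20.4, β = 19.6

Under the effective-sample-size interpretation, Beta(α, β) has prior mean α/(α+β) and prior sample size α+β.
So α+β = 40 and α/(α+β) = 0.51, giving α = 0.51·40 = 20.4 and β = 40 − 20.4 = 19.6.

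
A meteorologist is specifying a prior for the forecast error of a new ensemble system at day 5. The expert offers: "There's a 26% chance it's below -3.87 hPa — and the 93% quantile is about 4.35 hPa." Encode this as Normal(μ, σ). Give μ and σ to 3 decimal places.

For Normal(μ,σ), the p-quantile is μ + z_p·σ. Here z_{0.26} = -0.6433, z_{0.93} = 1.476.
So -3.87 = μ − 0.6433σ and 4.35 = μ + 1.476σ.
Subtracting: σ = (4.35 − -3.87)/(1.476 − (-0.6433)) = 3.879.
Then μ = -3.87 − (-0.6433)·3.879 = -1.375.

μ = -1.375, σ = 3.879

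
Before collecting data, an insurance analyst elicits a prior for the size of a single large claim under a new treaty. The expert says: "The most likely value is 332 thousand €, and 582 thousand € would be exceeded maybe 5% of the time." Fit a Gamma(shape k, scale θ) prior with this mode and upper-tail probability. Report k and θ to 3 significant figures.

Gamma(k,θ) with k>1 has mode (k−1)θ, so θ = 332/(k−1).
Need P(X < 582) = 0.95 with θ tied to k this way. Start at k = 2, θ = 332: P(X<582) ≈ 0.523.
Too low — raise k to concentrate. Iterating converges to k ≈ 9.85.
Then θ = 332/(9.85−1) ≈ 37.5.

k ≈ 9.85, θ ≈ 37.5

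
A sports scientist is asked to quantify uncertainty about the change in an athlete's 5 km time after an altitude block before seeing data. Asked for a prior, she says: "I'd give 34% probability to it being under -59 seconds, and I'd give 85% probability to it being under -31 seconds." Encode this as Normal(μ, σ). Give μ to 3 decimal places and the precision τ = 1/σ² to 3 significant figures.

For Normal(μ,σ), the p-quantile is μ + z_p·σ. Here z_{0.34} = -0.4125, z_{0.85} = 1.036.
So -59 = μ − 0.4125σ and -31 = μ + 1.036σ.
Subtracting: σ = (-31 − -59)/(1.036 − (-0.4125)) = 19.325.
Then μ = -59 − (-0.4125)·19.325 = -51.029.
Precision τ = 1/σ² = 1/19.33² = 0.00268.

μ = -51.029, τ = 0.00268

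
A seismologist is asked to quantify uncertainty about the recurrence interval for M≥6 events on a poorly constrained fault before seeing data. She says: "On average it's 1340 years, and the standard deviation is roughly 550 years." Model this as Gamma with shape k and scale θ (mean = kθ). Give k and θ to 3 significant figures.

k ≈ 5.94, θ ≈ 226

For Gamma(k, scale θ): mean = kθ, variance = kθ², so CV = 1/√k.
CV = SD/mean = 550/1340 = 0.4104, hence k = 1/CV² = 5.94.
Then θ = mean/k = 1340/5.94 = 226.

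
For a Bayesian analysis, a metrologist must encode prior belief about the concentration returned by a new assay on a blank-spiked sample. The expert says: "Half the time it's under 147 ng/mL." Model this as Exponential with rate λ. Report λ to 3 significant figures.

λ ≈ 0.00472

Exponential median = ln 2 / λ, so λ = ln 2 / 147.0 = 0.00472.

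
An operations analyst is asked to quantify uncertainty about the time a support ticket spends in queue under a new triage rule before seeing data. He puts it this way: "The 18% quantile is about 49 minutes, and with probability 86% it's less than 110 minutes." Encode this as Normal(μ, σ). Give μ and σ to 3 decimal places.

μ = 76.979, σ = 30.566

The p-quantile of Normal(μ,σ) is μ + z_p·σ, with z_{0.18} = -0.9154 and z_{0.86} = 1.08.
Eliminate σ: μ = (z₂·x₁ − z₁·x₂)/(z₂ − z₁) = (1.08·49 − (-0.9154)·110)/1.996 = 76.979.
Then σ = (x₂ − x₁)/(z₂ − z₁) = (110 − 49)/1.996 = 30.566.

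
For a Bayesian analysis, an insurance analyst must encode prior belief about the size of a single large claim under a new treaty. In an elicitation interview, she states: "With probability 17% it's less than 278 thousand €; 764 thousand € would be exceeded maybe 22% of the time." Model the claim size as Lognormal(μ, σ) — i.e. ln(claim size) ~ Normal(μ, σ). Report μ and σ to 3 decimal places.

μ ≈ 6.186, σ ≈ 0.586

If T ~ Lognormal(μ,σ) then ln T ~ Normal(μ,σ), so the p-quantile of ln T is μ + z_p·σ.
ln(278) = 5.628 and ln(764) = 6.639; z_{0.17} = -0.9542, z_{0.78} = 0.7722.
σ = (6.639 − 5.628)/(0.7722 − (-0.9542)) = 0.586.
μ = 5.628 − (-0.9542)·0.586 = 6.186.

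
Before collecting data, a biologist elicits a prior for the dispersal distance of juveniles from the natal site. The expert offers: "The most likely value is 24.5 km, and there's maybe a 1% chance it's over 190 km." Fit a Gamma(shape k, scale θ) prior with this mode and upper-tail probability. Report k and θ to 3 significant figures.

k ≈ 1.81, θ ≈ 30.3

Gamma(k,θ) with k>1 has mode (k−1)θ, so θ = 24.5/(k−1).
Need P(X < 190) = 0.99 with θ tied to k this way. Start at k = 2, θ = 24.5: P(X<190) ≈ 0.996.
Too high — lower k to spread out. Iterating converges to k ≈ 1.81.
Then θ = 24.5/(1.81−1) ≈ 30.3.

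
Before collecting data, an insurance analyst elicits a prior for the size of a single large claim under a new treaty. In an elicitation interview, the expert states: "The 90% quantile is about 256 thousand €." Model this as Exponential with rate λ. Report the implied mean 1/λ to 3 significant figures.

mean ≈ 111 thousand €

P(T < 256.0) = 1 − e^(−λ·256.0) = 0.9, so λ = −ln(1−0.9)/256.0 = −ln(0.1)/256.0 = 0.00899.
Mean = 1/λ = 111 thousand €.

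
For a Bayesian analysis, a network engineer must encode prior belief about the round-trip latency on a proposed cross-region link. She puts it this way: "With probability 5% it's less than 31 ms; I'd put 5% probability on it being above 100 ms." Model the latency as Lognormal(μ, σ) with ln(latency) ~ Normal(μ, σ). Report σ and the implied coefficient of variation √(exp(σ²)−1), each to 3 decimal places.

If T ~ Lognormal(μ,σ) then ln T ~ Normal(μ,σ), so the p-quantile of ln T is μ + z_p·σ.
ln(31) = 3.434 and ln(100) = 4.605; z_{0.05} = -1.645, z_{0.95} = 1.645.
σ = (4.605 − 3.434)/(1.645 − (-1.645)) = 0.356.
μ = 3.434 − (-1.645)·0.356 = 4.020.
CV = √(exp(σ²)−1) = √(exp(0.1267)−1) = 0.368.

σ ≈ 0.356, CV ≈ 0.368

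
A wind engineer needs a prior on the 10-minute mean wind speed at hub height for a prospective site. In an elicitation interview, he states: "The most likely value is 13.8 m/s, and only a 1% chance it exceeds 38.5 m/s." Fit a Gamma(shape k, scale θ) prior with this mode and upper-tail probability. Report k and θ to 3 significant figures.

k ≈ 5.35, θ ≈ 3.17

Gamma(k,θ) with k>1 has mode (k−1)θ, so θ = 13.8/(k−1).
Need P(X < 38.5) = 0.99 with θ tied to k this way. Start at k = 2, θ = 13.8: P(X<38.5) ≈ 0.767.
Too low — raise k to concentrate. Iterating converges to k ≈ 5.35.
Then θ = 13.8/(5.35−1) ≈ 3.17.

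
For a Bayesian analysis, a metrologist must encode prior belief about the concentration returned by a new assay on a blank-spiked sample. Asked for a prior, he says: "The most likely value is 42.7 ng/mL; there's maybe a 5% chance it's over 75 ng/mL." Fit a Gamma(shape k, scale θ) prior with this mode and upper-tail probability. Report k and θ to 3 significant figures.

Gamma(k,θ) with k>1 has mode (k−1)θ, so θ = 42.7/(k−1).
Need P(X < 75) = 0.95 with θ tied to k this way. Start at k = 2, θ = 42.7: P(X<75) ≈ 0.524.
Too low — raise k to concentrate. Iterating converges to k ≈ 9.79.
Then θ = 42.7/(9.79−1) ≈ 4.86.

k ≈ 9.79, θ ≈ 4.86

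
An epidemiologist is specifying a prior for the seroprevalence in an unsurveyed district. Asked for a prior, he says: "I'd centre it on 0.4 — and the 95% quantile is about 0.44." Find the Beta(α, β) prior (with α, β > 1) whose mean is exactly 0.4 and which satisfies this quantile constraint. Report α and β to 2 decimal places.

With mean 0.4 fixed, write α = 0.4s, β = 0.6s where s = α+β.
Need P(θ < 0.44) = 0.95 under Beta(0.4s, 0.6s). Normal approximation: (q−m)/√(m(1−m)/s) ≈ z_{0.95} = 1.64, so s ≈ 0.4·0.6·(1.64)²/(0.44−0.4)² = 405.8.
At s = 405.8: P(θ<0.44) ≈ 0.949. Adjusting to match 0.95 gives s ≈ 410.62.
So α = 0.4·410.62 ≈ 164.25, β = 0.6·410.62 ≈ 246.37.

α ≈ 164.25, β ≈ 246.37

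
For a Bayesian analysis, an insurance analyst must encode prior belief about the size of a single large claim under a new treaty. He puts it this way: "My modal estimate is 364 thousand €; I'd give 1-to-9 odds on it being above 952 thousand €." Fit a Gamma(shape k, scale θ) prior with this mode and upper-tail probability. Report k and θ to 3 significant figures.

k ≈ 3.07, θ ≈ 175

Gamma(k,θ) with k>1 has mode (k−1)θ, so θ = 364/(k−1).
Need P(X < 952) = 0.9 with θ tied to k this way. Start at k = 2, θ = 364: P(X<952) ≈ 0.736.
Too low — raise k to concentrate. Iterating converges to k ≈ 3.07.
Then θ = 364/(3.07−1) ≈ 175.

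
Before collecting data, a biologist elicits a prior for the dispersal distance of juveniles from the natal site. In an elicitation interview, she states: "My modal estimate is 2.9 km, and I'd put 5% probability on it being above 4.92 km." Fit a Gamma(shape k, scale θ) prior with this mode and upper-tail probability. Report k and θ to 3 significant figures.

Gamma(k,θ) with k>1 has mode (k−1)θ, so θ = 2.9/(k−1).
Need P(X < 4.92) = 0.95 with θ tied to k this way. Start at k = 2, θ = 2.9: P(X<4.92) ≈ 0.506.
Too low — raise k to concentrate. Iterating converges to k ≈ 11.
Then θ = 2.9/(11−1) ≈ 0.29.

k ≈ 11, θ ≈ 0.29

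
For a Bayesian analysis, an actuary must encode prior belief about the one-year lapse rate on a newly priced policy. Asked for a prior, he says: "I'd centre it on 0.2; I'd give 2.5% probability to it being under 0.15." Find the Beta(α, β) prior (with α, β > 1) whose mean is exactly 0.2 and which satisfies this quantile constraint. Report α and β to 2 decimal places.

α ≈ 44.11, β ≈ 176.43

With mean 0.2 fixed, write α = 0.2s, β = 0.8s where s = α+β.
Need P(θ < 0.15) = 0.025 under Beta(0.2s, 0.8s). Normal approximation: (q−m)/√(m(1−m)/s) ≈ z_{0.025} = -1.96, so s ≈ 0.2·0.8·(-1.96)²/(0.15−0.2)² = 245.9.
At s = 245.9: P(θ<0.15) ≈ 0.019. Adjusting to match 0.025 gives s ≈ 220.53.
So α = 0.2·220.53 ≈ 44.11, β = 0.8·220.53 ≈ 176.43.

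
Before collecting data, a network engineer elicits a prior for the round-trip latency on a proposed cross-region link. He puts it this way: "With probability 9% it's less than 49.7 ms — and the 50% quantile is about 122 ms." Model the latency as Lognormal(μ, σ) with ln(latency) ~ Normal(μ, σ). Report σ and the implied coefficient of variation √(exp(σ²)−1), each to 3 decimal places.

If T ~ Lognormal(μ,σ) then ln T ~ Normal(μ,σ), so the p-quantile of ln T is μ + z_p·σ.
ln(49.7) = 3.906 and ln(122) = 4.804; z_{0.09} = -1.341, z_{0.5} = 0.
σ = (4.804 − 3.906)/(0 − (-1.341)) = 0.670.
μ = 3.906 − (-1.341)·0.670 = 4.804.
CV = √(exp(σ²)−1) = √(exp(0.4486)−1) = 0.752.

σ ≈ 0.670, CV ≈ 0.752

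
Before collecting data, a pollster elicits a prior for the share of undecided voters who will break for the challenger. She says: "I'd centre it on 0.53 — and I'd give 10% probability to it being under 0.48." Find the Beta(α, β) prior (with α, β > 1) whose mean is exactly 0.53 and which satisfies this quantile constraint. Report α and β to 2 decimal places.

α ≈ 86.83, β ≈ 77.00

With mean 0.53 fixed, write α = 0.53s, β = 0.47s where s = α+β.
Need P(θ < 0.48) = 0.1 under Beta(0.53s, 0.47s). Normal approximation: (q−m)/√(m(1−m)/s) ≈ z_{0.1} = -1.28, so s ≈ 0.53·0.47·(-1.28)²/(0.48−0.53)² = 163.6.
At s = 163.6: P(θ<0.48) ≈ 0.100. Adjusting to match 0.1 gives s ≈ 163.84.
So α = 0.53·163.84 ≈ 86.83, β = 0.47·163.84 ≈ 77.00.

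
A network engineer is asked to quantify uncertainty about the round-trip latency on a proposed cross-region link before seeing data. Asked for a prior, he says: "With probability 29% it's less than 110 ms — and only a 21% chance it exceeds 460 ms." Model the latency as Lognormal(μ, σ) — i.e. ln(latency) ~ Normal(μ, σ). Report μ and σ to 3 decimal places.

μ ≈ 5.283, σ ≈ 1.052

If T ~ Lognormal(μ,σ) then ln T ~ Normal(μ,σ), so the p-quantile of ln T is μ + z_p·σ.
ln(110) = 4.7 and ln(460) = 6.131; z_{0.29} = -0.5534, z_{0.79} = 0.8064.
σ = (6.131 − 4.7)/(0.8064 − (-0.5534)) = 1.052.
μ = 4.7 − (-0.5534)·1.052 = 5.283.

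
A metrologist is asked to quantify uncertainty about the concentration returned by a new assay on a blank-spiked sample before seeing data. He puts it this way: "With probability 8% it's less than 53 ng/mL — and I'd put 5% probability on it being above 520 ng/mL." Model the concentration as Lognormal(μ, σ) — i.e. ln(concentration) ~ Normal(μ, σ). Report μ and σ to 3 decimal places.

μ ≈ 5.022, σ ≈ 0.749

If T ~ Lognormal(μ,σ) then ln T ~ Normal(μ,σ), so the p-quantile of ln T is μ + z_p·σ.
ln(53) = 3.97 and ln(520) = 6.254; z_{0.08} = -1.405, z_{0.95} = 1.645.
σ = (6.254 − 3.97)/(1.645 − (-1.405)) = 0.749.
μ = 3.97 − (-1.405)·0.749 = 5.022.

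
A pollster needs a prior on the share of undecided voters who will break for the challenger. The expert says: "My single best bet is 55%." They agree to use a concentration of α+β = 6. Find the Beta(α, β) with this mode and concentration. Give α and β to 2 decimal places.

α = 3.20, β = 2.80

For α,β > 1 the Beta mode is (α−1)/(α+β−2). With α+β = 6, the mode is (α−1)/4.
Set (α−1)/4 = 0.55 → α = 1 + 0.55·4 = 3.20.
β = 6 − α = 2.80.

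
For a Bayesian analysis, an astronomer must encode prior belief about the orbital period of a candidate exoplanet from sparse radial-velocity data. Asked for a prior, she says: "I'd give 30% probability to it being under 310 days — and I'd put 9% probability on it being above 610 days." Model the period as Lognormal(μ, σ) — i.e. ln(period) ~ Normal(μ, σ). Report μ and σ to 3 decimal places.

μ ≈ 5.927, σ ≈ 0.363

If T ~ Lognormal(μ,σ) then ln T ~ Normal(μ,σ), so the p-quantile of ln T is μ + z_p·σ.
ln(310) = 5.737 and ln(610) = 6.413; z_{0.3} = -0.5244, z_{0.91} = 1.341.
σ = (6.413 − 5.737)/(1.341 − (-0.5244)) = 0.363.
μ = 5.737 − (-0.5244)·0.363 = 5.927.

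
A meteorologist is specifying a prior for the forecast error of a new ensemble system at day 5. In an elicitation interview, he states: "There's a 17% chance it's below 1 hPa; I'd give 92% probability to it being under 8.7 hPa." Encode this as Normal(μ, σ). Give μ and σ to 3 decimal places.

μ = 4.114, σ = 3.264

For Normal(μ,σ), the p-quantile is μ + z_p·σ. Here z_{0.17} = -0.9542, z_{0.92} = 1.405.
So 1 = μ − 0.9542σ and 8.7 = μ + 1.405σ.
Subtracting: σ = (8.7 − 1)/(1.405 − (-0.9542)) = 3.264.
Then μ = 1 − (-0.9542)·3.264 = 4.114.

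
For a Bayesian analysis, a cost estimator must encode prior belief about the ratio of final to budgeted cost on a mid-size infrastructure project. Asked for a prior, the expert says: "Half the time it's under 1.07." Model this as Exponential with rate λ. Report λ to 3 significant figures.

Exponential median = ln 2 / λ, so λ = ln 2 / 1.07 = 0.648.

λ ≈ 0.648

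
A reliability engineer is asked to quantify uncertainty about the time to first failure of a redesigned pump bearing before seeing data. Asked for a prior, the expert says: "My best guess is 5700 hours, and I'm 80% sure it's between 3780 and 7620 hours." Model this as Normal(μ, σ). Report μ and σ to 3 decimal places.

A symmetric 80% interval runs μ ± z·σ with z = 1.282.
Half-width = 1920, so σ = 1920/1.282 = 1498.184.
μ is the stated best guess, 5700.000.

μ = 5700.000, σ = 1498.184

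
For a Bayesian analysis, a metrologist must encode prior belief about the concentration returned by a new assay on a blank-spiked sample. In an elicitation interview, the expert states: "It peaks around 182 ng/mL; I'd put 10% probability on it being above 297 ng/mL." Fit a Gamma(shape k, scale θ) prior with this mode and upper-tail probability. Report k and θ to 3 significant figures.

k ≈ 8.85, θ ≈ 23.2

Gamma(k,θ) with k>1 has mode (k−1)θ, so θ = 182/(k−1).
Need P(X < 297) = 0.9 with θ tied to k this way. Start at k = 2, θ = 182: P(X<297) ≈ 0.485.
Too low — raise k to concentrate. Iterating converges to k ≈ 8.85.
Then θ = 182/(8.85−1) ≈ 23.2.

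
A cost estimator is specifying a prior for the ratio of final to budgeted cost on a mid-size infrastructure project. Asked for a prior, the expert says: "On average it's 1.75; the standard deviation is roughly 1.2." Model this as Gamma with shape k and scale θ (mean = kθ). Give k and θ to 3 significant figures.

k ≈ 2.13, θ ≈ 0.823

For Gamma(k, scale θ): mean = kθ, variance = kθ², so CV = 1/√k.
CV = SD/mean = 1.2/1.75 = 0.6857, hence k = 1/CV² = 2.13.
Then θ = mean/k = 1.75/2.13 = 0.823.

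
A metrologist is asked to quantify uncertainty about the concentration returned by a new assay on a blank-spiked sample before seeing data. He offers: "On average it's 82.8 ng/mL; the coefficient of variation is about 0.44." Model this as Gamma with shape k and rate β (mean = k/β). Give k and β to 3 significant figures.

k ≈ 5.17, β ≈ 0.0624

For Gamma(k, rate β): mean = k/β, variance = k/β², so CV = 1/√k.
CV = 0.44, hence k = 1/CV² = 5.17.
Then β = k/mean = 5.17/82.8 = 0.0624.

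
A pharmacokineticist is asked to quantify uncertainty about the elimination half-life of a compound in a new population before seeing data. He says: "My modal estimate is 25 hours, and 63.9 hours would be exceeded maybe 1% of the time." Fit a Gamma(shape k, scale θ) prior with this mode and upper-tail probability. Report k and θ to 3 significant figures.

k ≈ 6.3, θ ≈ 4.71

Gamma(k,θ) with k>1 has mode (k−1)θ, so θ = 25/(k−1).
Need P(X < 63.9) = 0.99 with θ tied to k this way. Start at k = 2, θ = 25: P(X<63.9) ≈ 0.724.
Too low — raise k to concentrate. Iterating converges to k ≈ 6.3.
Then θ = 25/(6.3−1) ≈ 4.71.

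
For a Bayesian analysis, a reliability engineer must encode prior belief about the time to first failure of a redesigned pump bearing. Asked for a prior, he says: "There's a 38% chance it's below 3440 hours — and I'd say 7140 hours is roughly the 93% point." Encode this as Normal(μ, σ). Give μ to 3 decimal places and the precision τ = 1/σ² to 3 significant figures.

μ = 4074.535, τ = 2.32e-07

For Normal(μ,σ), the p-quantile is μ + z_p·σ. Here z_{0.38} = -0.3055, z_{0.93} = 1.476.
So 3440 = μ − 0.3055σ and 7140 = μ + 1.476σ.
Subtracting: σ = (7140 − 3440)/(1.476 − (-0.3055)) = 2077.168.
Then μ = 3440 − (-0.3055)·2077.168 = 4074.535.
Precision τ = 1/σ² = 1/2077² = 2.32e-07.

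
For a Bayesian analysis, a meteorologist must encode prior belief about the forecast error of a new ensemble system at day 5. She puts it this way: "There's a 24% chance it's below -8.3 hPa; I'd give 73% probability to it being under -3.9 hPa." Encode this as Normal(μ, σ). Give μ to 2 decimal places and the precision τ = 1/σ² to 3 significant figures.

For Normal(μ,σ), the p-quantile is μ + z_p·σ. Here z_{0.24} = -0.7063, z_{0.73} = 0.6128.
So -8.3 = μ − 0.7063σ and -3.9 = μ + 0.6128σ.
Subtracting: σ = (-3.9 − -8.3)/(0.6128 − (-0.7063)) = 3.34.
Then μ = -8.3 − (-0.7063)·3.34 = -5.94.
Precision τ = 1/σ² = 1/3.336² = 0.0899.

μ = -5.94, τ = 0.0899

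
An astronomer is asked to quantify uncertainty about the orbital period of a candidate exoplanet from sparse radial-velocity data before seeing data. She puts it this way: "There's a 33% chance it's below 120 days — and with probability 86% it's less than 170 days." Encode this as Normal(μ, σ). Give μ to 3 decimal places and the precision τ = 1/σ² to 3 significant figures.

The p-quantile of Normal(μ,σ) is μ + z_p·σ, with z_{0.33} = -0.4399 and z_{0.86} = 1.08.
Eliminate σ: μ = (z₂·x₁ − z₁·x₂)/(z₂ − z₁) = (1.08·120 − (-0.4399)·170)/1.52 = 134.469.
Then σ = (x₂ − x₁)/(z₂ − z₁) = (170 − 120)/1.52 = 32.890.
Precision τ = 1/σ² = 1/32.89² = 0.000924.

μ = 134.469, τ = 0.000924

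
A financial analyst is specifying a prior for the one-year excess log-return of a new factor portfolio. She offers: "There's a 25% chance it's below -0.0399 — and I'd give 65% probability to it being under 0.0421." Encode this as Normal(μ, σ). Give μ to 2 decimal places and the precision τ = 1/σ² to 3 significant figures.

The p-quantile of Normal(μ,σ) is μ + z_p·σ, with z_{0.25} = -0.6745 and z_{0.65} = 0.3853.
Eliminate σ: μ = (z₂·x₁ − z₁·x₂)/(z₂ − z₁) = (0.3853·-0.0399 − (-0.6745)·0.0421)/1.06 = 0.01.
Then σ = (x₂ − x₁)/(z₂ − z₁) = (0.0421 − -0.0399)/1.06 = 0.08.
Precision τ = 1/σ² = 1/0.07737² = 167.

μ = 0.01, τ = 167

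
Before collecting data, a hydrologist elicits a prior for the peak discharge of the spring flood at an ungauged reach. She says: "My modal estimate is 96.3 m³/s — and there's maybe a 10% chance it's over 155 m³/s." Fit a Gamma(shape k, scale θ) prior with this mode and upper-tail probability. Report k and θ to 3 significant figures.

k ≈ 9.3, θ ≈ 11.6

Gamma(k,θ) with k>1 has mode (k−1)θ, so θ = 96.3/(k−1).
Need P(X < 155) = 0.9 with θ tied to k this way. Start at k = 2, θ = 96.3: P(X<155) ≈ 0.478.
Too low — raise k to concentrate. Iterating converges to k ≈ 9.3.
Then θ = 96.3/(9.3−1) ≈ 11.6.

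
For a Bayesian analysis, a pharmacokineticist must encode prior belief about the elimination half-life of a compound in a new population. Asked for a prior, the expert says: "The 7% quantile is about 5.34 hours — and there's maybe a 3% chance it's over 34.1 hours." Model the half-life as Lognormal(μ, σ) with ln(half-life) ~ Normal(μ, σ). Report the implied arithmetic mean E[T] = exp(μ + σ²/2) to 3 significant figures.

If T ~ Lognormal(μ,σ) then ln T ~ Normal(μ,σ), so the p-quantile of ln T is μ + z_p·σ.
ln(5.34) = 1.675 and ln(34.1) = 3.529; z_{0.07} = -1.476, z_{0.97} = 1.881.
σ = (3.529 − 1.675)/(1.881 − (-1.476)) = 0.552.
μ = 1.675 − (-1.476)·0.552 = 2.490.
E[T] = exp(μ + σ²/2) = exp(2.490 + 0.1526) = 14.1 hours.

E[T] ≈ 14.1 hours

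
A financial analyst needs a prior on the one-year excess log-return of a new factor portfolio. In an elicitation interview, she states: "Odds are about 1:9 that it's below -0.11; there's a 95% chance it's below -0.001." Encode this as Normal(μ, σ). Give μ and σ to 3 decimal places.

μ = -0.062, σ = 0.037

The p-quantile of Normal(μ,σ) is μ + z_p·σ, with z_{0.1} = -1.282 and z_{0.95} = 1.645.
Eliminate σ: μ = (z₂·x₁ − z₁·x₂)/(z₂ − z₁) = (1.645·-0.11 − (-1.282)·-0.001)/2.926 = -0.062.
Then σ = (x₂ − x₁)/(z₂ − z₁) = (-0.001 − -0.11)/2.926 = 0.037.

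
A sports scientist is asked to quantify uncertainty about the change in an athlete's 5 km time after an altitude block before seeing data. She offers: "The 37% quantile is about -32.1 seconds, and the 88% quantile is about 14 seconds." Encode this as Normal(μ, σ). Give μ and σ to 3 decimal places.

μ = -21.947, σ = 30.594

For Normal(μ,σ), the p-quantile is μ + z_p·σ. Here z_{0.37} = -0.3319, z_{0.88} = 1.175.
So -32.1 = μ − 0.3319σ and 14 = μ + 1.175σ.
Subtracting: σ = (14 − -32.1)/(1.175 − (-0.3319)) = 30.594.
Then μ = -32.1 − (-0.3319)·30.594 = -21.947.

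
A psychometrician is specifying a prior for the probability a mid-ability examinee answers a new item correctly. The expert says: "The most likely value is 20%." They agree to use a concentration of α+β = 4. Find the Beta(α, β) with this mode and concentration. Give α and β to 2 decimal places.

α = 1.40, β = 2.60

For α,β > 1 the Beta mode is (α−1)/(α+β−2). With α+β = 4, the mode is (α−1)/2.
Set (α−1)/2 = 0.2 → α = 1 + 0.2·2 = 1.40.
β = 4 − α = 2.60.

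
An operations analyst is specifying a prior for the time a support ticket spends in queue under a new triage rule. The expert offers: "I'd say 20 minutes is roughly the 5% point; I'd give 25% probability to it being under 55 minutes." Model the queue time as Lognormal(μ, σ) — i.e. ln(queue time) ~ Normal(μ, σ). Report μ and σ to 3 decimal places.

If T ~ Lognormal(μ,σ) then ln T ~ Normal(μ,σ), so the p-quantile of ln T is μ + z_p·σ.
ln(20) = 2.996 and ln(55) = 4.007; z_{0.05} = -1.645, z_{0.25} = -0.6745.
σ = (4.007 − 2.996)/(-0.6745 − (-1.645)) = 1.042.
μ = 2.996 − (-1.645)·1.042 = 4.710.

μ ≈ 4.710, σ ≈ 1.042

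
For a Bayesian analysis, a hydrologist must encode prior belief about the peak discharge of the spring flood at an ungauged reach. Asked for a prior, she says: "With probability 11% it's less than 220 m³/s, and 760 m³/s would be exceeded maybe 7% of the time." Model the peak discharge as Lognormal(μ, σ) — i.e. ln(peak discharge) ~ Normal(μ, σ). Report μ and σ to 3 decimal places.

μ ≈ 5.956, σ ≈ 0.459

If T ~ Lognormal(μ,σ) then ln T ~ Normal(μ,σ), so the p-quantile of ln T is μ + z_p·σ.
ln(220) = 5.394 and ln(760) = 6.633; z_{0.11} = -1.227, z_{0.93} = 1.476.
σ = (6.633 − 5.394)/(1.476 − (-1.227)) = 0.459.
μ = 5.394 − (-1.227)·0.459 = 5.956.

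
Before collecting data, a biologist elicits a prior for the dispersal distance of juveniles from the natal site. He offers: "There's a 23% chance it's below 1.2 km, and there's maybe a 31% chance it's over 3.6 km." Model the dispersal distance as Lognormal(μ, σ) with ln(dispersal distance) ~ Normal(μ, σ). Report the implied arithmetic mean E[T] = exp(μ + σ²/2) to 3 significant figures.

If T ~ Lognormal(μ,σ) then ln T ~ Normal(μ,σ), so the p-quantile of ln T is μ + z_p·σ.
ln(1.2) = 0.1823 and ln(3.6) = 1.281; z_{0.23} = -0.7388, z_{0.69} = 0.4959.
σ = (1.281 − 0.1823)/(0.4959 − (-0.7388)) = 0.890.
μ = 0.1823 − (-0.7388)·0.890 = 0.840.
E[T] = exp(μ + σ²/2) = exp(0.840 + 0.3959) = 3.44 km.

E[T] ≈ 3.44 km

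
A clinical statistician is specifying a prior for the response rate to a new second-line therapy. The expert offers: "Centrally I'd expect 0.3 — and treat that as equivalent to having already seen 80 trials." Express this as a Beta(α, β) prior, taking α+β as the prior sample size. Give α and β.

α = 24, β = 56

Under the effective-sample-size interpretation, Beta(α, β) has prior mean α/(α+β) and prior sample size α+β.
So α+β = 80 and α/(α+β) = 0.3, giving α = 0.3·80 = 24 and β = 80 − 24 = 56.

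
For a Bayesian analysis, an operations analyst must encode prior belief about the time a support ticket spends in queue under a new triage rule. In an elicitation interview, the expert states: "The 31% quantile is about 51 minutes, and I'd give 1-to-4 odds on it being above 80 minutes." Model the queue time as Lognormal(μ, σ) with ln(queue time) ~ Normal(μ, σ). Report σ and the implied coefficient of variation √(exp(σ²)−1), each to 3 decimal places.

σ ≈ 0.337, CV ≈ 0.346

If T ~ Lognormal(μ,σ) then ln T ~ Normal(μ,σ), so the p-quantile of ln T is μ + z_p·σ.
ln(51) = 3.932 and ln(80) = 4.382; z_{0.31} = -0.4959, z_{0.8} = 0.8416.
σ = (4.382 − 3.932)/(0.8416 − (-0.4959)) = 0.337.
μ = 3.932 − (-0.4959)·0.337 = 4.099.
CV = √(exp(σ²)−1) = √(exp(0.1133)−1) = 0.346.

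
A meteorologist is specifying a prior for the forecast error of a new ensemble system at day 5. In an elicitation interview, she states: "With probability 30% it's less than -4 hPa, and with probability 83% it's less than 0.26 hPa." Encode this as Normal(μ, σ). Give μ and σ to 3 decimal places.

The p-quantile of Normal(μ,σ) is μ + z_p·σ, with z_{0.3} = -0.5244 and z_{0.83} = 0.9542.
Eliminate σ: μ = (z₂·x₁ − z₁·x₂)/(z₂ − z₁) = (0.9542·-4 − (-0.5244)·0.26)/1.479 = -2.489.
Then σ = (x₂ − x₁)/(z₂ − z₁) = (0.26 − -4)/1.479 = 2.881.

μ = -2.489, σ = 2.881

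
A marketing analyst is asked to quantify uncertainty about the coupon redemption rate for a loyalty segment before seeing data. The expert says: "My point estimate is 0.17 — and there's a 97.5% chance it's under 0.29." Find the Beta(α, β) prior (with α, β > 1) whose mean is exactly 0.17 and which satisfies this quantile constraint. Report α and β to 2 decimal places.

With mean 0.17 fixed, write α = 0.17s, β = 0.83s where s = α+β.
Need P(θ < 0.29) = 0.975 under Beta(0.17s, 0.83s). Normal approximation: (q−m)/√(m(1−m)/s) ≈ z_{0.975} = 1.96, so s ≈ 0.17·0.83·(1.96)²/(0.29−0.17)² = 37.6.
At s = 37.6: P(θ<0.29) ≈ 0.963. Adjusting to match 0.975 gives s ≈ 45.86.
So α = 0.17·45.86 ≈ 7.80, β = 0.83·45.86 ≈ 38.07.

α ≈ 7.80, β ≈ 38.07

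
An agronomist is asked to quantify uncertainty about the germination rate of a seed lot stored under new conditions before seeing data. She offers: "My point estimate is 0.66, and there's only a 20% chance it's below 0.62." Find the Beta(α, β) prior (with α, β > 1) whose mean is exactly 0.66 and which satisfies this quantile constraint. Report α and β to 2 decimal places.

With mean 0.66 fixed, write α = 0.66s, β = 0.34s where s = α+β.
Need P(θ < 0.62) = 0.2 under Beta(0.66s, 0.34s). Normal approximation: (q−m)/√(m(1−m)/s) ≈ z_{0.2} = -0.842, so s ≈ 0.66·0.34·(-0.842)²/(0.62−0.66)² = 99.3.
At s = 99.3: P(θ<0.62) ≈ 0.198. Adjusting to match 0.2 gives s ≈ 97.79.
So α = 0.66·97.79 ≈ 64.54, β = 0.34·97.79 ≈ 33.25.

α ≈ 64.54, β ≈ 33.25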